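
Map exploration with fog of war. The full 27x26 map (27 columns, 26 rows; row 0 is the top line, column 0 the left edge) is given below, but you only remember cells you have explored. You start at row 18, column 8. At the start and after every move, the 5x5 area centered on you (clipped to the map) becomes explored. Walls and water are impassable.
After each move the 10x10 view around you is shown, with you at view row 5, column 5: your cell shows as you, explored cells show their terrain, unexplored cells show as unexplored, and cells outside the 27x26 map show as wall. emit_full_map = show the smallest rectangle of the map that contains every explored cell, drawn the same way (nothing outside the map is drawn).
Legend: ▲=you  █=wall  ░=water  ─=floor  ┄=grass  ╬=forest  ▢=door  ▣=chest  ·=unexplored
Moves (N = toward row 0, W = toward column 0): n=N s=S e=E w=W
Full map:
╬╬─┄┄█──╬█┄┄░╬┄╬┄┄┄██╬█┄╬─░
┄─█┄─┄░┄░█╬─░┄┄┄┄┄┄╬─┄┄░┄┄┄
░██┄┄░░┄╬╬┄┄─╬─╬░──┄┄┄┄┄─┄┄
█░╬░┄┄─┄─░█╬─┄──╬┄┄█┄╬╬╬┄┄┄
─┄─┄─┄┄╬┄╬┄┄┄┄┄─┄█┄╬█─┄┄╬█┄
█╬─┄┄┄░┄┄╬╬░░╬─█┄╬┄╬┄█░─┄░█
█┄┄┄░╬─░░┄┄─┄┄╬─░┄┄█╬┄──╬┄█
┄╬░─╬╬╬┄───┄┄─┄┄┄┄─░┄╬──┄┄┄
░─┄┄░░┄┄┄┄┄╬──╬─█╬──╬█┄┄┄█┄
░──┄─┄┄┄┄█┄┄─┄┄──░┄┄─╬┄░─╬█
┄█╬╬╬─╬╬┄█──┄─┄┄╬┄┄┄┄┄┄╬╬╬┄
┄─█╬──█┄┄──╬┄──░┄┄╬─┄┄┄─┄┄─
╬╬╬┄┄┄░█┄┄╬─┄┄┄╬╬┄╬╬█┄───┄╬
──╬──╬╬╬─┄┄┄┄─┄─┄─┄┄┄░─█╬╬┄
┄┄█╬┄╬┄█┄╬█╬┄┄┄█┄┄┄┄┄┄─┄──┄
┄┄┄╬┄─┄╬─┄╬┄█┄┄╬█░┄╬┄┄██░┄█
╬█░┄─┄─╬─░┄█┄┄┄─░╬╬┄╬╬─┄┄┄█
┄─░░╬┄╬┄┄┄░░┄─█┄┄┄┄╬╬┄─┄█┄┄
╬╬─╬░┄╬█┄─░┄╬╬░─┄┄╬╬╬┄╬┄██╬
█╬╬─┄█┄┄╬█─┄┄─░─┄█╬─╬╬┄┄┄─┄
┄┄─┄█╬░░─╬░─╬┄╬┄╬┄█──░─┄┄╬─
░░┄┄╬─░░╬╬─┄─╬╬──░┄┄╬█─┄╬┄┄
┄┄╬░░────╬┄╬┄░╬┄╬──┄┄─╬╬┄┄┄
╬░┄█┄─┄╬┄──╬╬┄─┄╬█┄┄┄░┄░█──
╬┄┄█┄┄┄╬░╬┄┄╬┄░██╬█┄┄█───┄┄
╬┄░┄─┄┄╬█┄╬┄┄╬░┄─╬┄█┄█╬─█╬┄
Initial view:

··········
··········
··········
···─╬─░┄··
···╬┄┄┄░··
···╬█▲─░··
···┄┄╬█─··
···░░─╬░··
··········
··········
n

··········
··········
··········
···┄╬─┄╬··
···─╬─░┄··
···╬┄▲┄░··
···╬█┄─░··
···┄┄╬█─··
···░░─╬░··
··········

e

··········
··········
··········
··┄╬─┄╬┄··
··─╬─░┄█··
··╬┄┄▲░░··
··╬█┄─░┄··
··┄┄╬█─┄··
··░░─╬░···
··········

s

··········
··········
··┄╬─┄╬┄··
··─╬─░┄█··
··╬┄┄┄░░··
··╬█┄▲░┄··
··┄┄╬█─┄··
··░░─╬░─··
··········
··········

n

··········
··········
··········
··┄╬─┄╬┄··
··─╬─░┄█··
··╬┄┄▲░░··
··╬█┄─░┄··
··┄┄╬█─┄··
··░░─╬░─··
··········

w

··········
··········
··········
···┄╬─┄╬┄·
···─╬─░┄█·
···╬┄▲┄░░·
···╬█┄─░┄·
···┄┄╬█─┄·
···░░─╬░─·
··········

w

··········
··········
··········
···─┄╬─┄╬┄
···┄─╬─░┄█
···┄╬▲┄┄░░
···┄╬█┄─░┄
···█┄┄╬█─┄
····░░─╬░─
··········

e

··········
··········
··········
··─┄╬─┄╬┄·
··┄─╬─░┄█·
··┄╬┄▲┄░░·
··┄╬█┄─░┄·
··█┄┄╬█─┄·
···░░─╬░─·
··········

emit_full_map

─┄╬─┄╬┄
┄─╬─░┄█
┄╬┄▲┄░░
┄╬█┄─░┄
█┄┄╬█─┄
·░░─╬░─

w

··········
··········
··········
···─┄╬─┄╬┄
···┄─╬─░┄█
···┄╬▲┄┄░░
···┄╬█┄─░┄
···█┄┄╬█─┄
····░░─╬░─
··········

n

··········
··········
··········
···╬┄█┄╬··
···─┄╬─┄╬┄
···┄─▲─░┄█
···┄╬┄┄┄░░
···┄╬█┄─░┄
···█┄┄╬█─┄
····░░─╬░─

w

··········
··········
··········
···┄╬┄█┄╬·
···┄─┄╬─┄╬
···─┄▲╬─░┄
···╬┄╬┄┄┄░
···░┄╬█┄─░
····█┄┄╬█─
·····░░─╬░

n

··········
··········
··········
···─╬╬╬─··
···┄╬┄█┄╬·
···┄─▲╬─┄╬
···─┄─╬─░┄
···╬┄╬┄┄┄░
···░┄╬█┄─░
····█┄┄╬█─

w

··········
··········
··········
···──╬╬╬─·
···╬┄╬┄█┄╬
···╬┄▲┄╬─┄
···┄─┄─╬─░
···░╬┄╬┄┄┄
····░┄╬█┄─
·····█┄┄╬█

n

··········
··········
··········
···┄┄┄░█··
···──╬╬╬─·
···╬┄▲┄█┄╬
···╬┄─┄╬─┄
···┄─┄─╬─░
···░╬┄╬┄┄┄
····░┄╬█┄─

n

··········
··········
··········
···╬──█┄··
···┄┄┄░█··
···──▲╬╬─·
···╬┄╬┄█┄╬
···╬┄─┄╬─┄
···┄─┄─╬─░
···░╬┄╬┄┄┄

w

█·········
█·········
█·········
█··█╬──█┄·
█··╬┄┄┄░█·
█··╬─▲╬╬╬─
█··█╬┄╬┄█┄
█··┄╬┄─┄╬─
█···┄─┄─╬─
█···░╬┄╬┄┄

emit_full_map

█╬──█┄····
╬┄┄┄░█····
╬─▲╬╬╬─···
█╬┄╬┄█┄╬··
┄╬┄─┄╬─┄╬┄
·┄─┄─╬─░┄█
·░╬┄╬┄┄┄░░
··░┄╬█┄─░┄
···█┄┄╬█─┄
····░░─╬░─

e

··········
··········
··········
··█╬──█┄··
··╬┄┄┄░█··
··╬──▲╬╬─·
··█╬┄╬┄█┄╬
··┄╬┄─┄╬─┄
···┄─┄─╬─░
···░╬┄╬┄┄┄

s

··········
··········
··█╬──█┄··
··╬┄┄┄░█··
··╬──╬╬╬─·
··█╬┄▲┄█┄╬
··┄╬┄─┄╬─┄
···┄─┄─╬─░
···░╬┄╬┄┄┄
····░┄╬█┄─

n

··········
··········
··········
··█╬──█┄··
··╬┄┄┄░█··
··╬──▲╬╬─·
··█╬┄╬┄█┄╬
··┄╬┄─┄╬─┄
···┄─┄─╬─░
···░╬┄╬┄┄┄

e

··········
··········
··········
·█╬──█┄┄··
·╬┄┄┄░█┄··
·╬──╬▲╬─··
·█╬┄╬┄█┄╬·
·┄╬┄─┄╬─┄╬
··┄─┄─╬─░┄
··░╬┄╬┄┄┄░

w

··········
··········
··········
··█╬──█┄┄·
··╬┄┄┄░█┄·
··╬──▲╬╬─·
··█╬┄╬┄█┄╬
··┄╬┄─┄╬─┄
···┄─┄─╬─░
···░╬┄╬┄┄┄

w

█·········
█·········
█·········
█··█╬──█┄┄
█··╬┄┄┄░█┄
█··╬─▲╬╬╬─
█··█╬┄╬┄█┄
█··┄╬┄─┄╬─
█···┄─┄─╬─
█···░╬┄╬┄┄

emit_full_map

█╬──█┄┄···
╬┄┄┄░█┄···
╬─▲╬╬╬─···
█╬┄╬┄█┄╬··
┄╬┄─┄╬─┄╬┄
·┄─┄─╬─░┄█
·░╬┄╬┄┄┄░░
··░┄╬█┄─░┄
···█┄┄╬█─┄
····░░─╬░─

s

█·········
█·········
█··█╬──█┄┄
█··╬┄┄┄░█┄
█··╬──╬╬╬─
█··█╬▲╬┄█┄
█··┄╬┄─┄╬─
█··░┄─┄─╬─
█···░╬┄╬┄┄
█····░┄╬█┄

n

█·········
█·········
█·········
█··█╬──█┄┄
█··╬┄┄┄░█┄
█··╬─▲╬╬╬─
█··█╬┄╬┄█┄
█··┄╬┄─┄╬─
█··░┄─┄─╬─
█···░╬┄╬┄┄

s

█·········
█·········
█··█╬──█┄┄
█··╬┄┄┄░█┄
█··╬──╬╬╬─
█··█╬▲╬┄█┄
█··┄╬┄─┄╬─
█··░┄─┄─╬─
█···░╬┄╬┄┄
█····░┄╬█┄

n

█·········
█·········
█·········
█··█╬──█┄┄
█··╬┄┄┄░█┄
█··╬─▲╬╬╬─
█··█╬┄╬┄█┄
█··┄╬┄─┄╬─
█··░┄─┄─╬─
█···░╬┄╬┄┄

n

█·········
█·········
█·········
█··╬╬╬─╬··
█··█╬──█┄┄
█··╬┄▲┄░█┄
█··╬──╬╬╬─
█··█╬┄╬┄█┄
█··┄╬┄─┄╬─
█··░┄─┄─╬─

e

··········
··········
··········
··╬╬╬─╬╬··
··█╬──█┄┄·
··╬┄┄▲░█┄·
··╬──╬╬╬─·
··█╬┄╬┄█┄╬
··┄╬┄─┄╬─┄
··░┄─┄─╬─░

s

··········
··········
··╬╬╬─╬╬··
··█╬──█┄┄·
··╬┄┄┄░█┄·
··╬──▲╬╬─·
··█╬┄╬┄█┄╬
··┄╬┄─┄╬─┄
··░┄─┄─╬─░
···░╬┄╬┄┄┄

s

··········
··╬╬╬─╬╬··
··█╬──█┄┄·
··╬┄┄┄░█┄·
··╬──╬╬╬─·
··█╬┄▲┄█┄╬
··┄╬┄─┄╬─┄
··░┄─┄─╬─░
···░╬┄╬┄┄┄
····░┄╬█┄─

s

··╬╬╬─╬╬··
··█╬──█┄┄·
··╬┄┄┄░█┄·
··╬──╬╬╬─·
··█╬┄╬┄█┄╬
··┄╬┄▲┄╬─┄
··░┄─┄─╬─░
···░╬┄╬┄┄┄
····░┄╬█┄─
·····█┄┄╬█

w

█··╬╬╬─╬╬·
█··█╬──█┄┄
█··╬┄┄┄░█┄
█··╬──╬╬╬─
█··█╬┄╬┄█┄
█··┄╬▲─┄╬─
█··░┄─┄─╬─
█··░░╬┄╬┄┄
█····░┄╬█┄
█·····█┄┄╬

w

██··╬╬╬─╬╬
██··█╬──█┄
██··╬┄┄┄░█
██·─╬──╬╬╬
██·┄█╬┄╬┄█
██·┄┄▲┄─┄╬
██·█░┄─┄─╬
██·─░░╬┄╬┄
██····░┄╬█
██·····█┄┄

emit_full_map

·╬╬╬─╬╬····
·█╬──█┄┄···
·╬┄┄┄░█┄···
─╬──╬╬╬─···
┄█╬┄╬┄█┄╬··
┄┄▲┄─┄╬─┄╬┄
█░┄─┄─╬─░┄█
─░░╬┄╬┄┄┄░░
···░┄╬█┄─░┄
····█┄┄╬█─┄
·····░░─╬░─

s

██··█╬──█┄
██··╬┄┄┄░█
██·─╬──╬╬╬
██·┄█╬┄╬┄█
██·┄┄╬┄─┄╬
██·█░▲─┄─╬
██·─░░╬┄╬┄
██·╬─╬░┄╬█
██·····█┄┄
██······░░

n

██··╬╬╬─╬╬
██··█╬──█┄
██··╬┄┄┄░█
██·─╬──╬╬╬
██·┄█╬┄╬┄█
██·┄┄▲┄─┄╬
██·█░┄─┄─╬
██·─░░╬┄╬┄
██·╬─╬░┄╬█
██·····█┄┄

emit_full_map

·╬╬╬─╬╬····
·█╬──█┄┄···
·╬┄┄┄░█┄···
─╬──╬╬╬─···
┄█╬┄╬┄█┄╬··
┄┄▲┄─┄╬─┄╬┄
█░┄─┄─╬─░┄█
─░░╬┄╬┄┄┄░░
╬─╬░┄╬█┄─░┄
····█┄┄╬█─┄
·····░░─╬░─


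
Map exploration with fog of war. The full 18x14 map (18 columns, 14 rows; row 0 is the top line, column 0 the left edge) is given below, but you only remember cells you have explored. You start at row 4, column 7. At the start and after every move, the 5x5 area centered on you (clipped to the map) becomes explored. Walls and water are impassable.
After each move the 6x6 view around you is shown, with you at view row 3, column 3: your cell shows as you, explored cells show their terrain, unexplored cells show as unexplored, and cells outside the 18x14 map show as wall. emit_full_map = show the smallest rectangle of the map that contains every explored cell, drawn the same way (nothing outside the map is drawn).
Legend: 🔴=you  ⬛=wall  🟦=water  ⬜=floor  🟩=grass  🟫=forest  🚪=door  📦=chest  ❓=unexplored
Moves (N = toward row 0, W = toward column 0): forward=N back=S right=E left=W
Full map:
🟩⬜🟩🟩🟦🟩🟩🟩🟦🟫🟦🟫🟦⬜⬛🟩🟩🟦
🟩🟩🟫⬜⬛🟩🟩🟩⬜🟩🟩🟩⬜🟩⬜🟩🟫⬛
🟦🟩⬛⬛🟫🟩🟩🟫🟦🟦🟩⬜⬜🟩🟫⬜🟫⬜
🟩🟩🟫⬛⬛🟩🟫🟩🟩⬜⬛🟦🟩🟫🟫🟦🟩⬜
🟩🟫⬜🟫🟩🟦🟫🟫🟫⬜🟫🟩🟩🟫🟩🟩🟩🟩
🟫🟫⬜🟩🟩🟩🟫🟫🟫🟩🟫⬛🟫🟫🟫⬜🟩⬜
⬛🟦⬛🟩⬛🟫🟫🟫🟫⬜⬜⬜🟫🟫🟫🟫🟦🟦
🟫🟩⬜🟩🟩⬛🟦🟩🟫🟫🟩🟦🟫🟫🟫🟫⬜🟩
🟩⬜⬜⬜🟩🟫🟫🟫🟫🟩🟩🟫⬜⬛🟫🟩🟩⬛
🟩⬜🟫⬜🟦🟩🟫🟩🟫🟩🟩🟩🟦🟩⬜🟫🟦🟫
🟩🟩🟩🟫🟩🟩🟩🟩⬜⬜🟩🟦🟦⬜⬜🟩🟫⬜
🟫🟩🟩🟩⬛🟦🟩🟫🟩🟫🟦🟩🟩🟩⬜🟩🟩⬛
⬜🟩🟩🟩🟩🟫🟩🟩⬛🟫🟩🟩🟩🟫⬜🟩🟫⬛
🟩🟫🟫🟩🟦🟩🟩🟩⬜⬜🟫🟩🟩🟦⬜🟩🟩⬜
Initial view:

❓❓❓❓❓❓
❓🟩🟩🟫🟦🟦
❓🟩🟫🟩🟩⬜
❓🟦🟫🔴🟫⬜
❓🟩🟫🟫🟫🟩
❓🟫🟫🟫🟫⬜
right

❓❓❓❓❓❓
🟩🟩🟫🟦🟦🟩
🟩🟫🟩🟩⬜⬛
🟦🟫🟫🔴⬜🟫
🟩🟫🟫🟫🟩🟫
🟫🟫🟫🟫⬜⬜

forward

❓❓❓❓❓❓
❓🟩🟩⬜🟩🟩
🟩🟩🟫🟦🟦🟩
🟩🟫🟩🔴⬜⬛
🟦🟫🟫🟫⬜🟫
🟩🟫🟫🟫🟩🟫

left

❓❓❓❓❓❓
❓🟩🟩🟩⬜🟩
❓🟩🟩🟫🟦🟦
❓🟩🟫🔴🟩⬜
❓🟦🟫🟫🟫⬜
❓🟩🟫🟫🟫🟩

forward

⬛⬛⬛⬛⬛⬛
❓🟩🟩🟩🟦🟫
❓🟩🟩🟩⬜🟩
❓🟩🟩🔴🟦🟦
❓🟩🟫🟩🟩⬜
❓🟦🟫🟫🟫⬜

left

⬛⬛⬛⬛⬛⬛
❓🟦🟩🟩🟩🟦
❓⬛🟩🟩🟩⬜
❓🟫🟩🔴🟫🟦
❓⬛🟩🟫🟩🟩
❓🟩🟦🟫🟫🟫

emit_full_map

🟦🟩🟩🟩🟦🟫❓
⬛🟩🟩🟩⬜🟩🟩
🟫🟩🔴🟫🟦🟦🟩
⬛🟩🟫🟩🟩⬜⬛
🟩🟦🟫🟫🟫⬜🟫
❓🟩🟫🟫🟫🟩🟫
❓🟫🟫🟫🟫⬜⬜

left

⬛⬛⬛⬛⬛⬛
❓🟩🟦🟩🟩🟩
❓⬜⬛🟩🟩🟩
❓⬛🟫🔴🟩🟫
❓⬛⬛🟩🟫🟩
❓🟫🟩🟦🟫🟫

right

⬛⬛⬛⬛⬛⬛
🟩🟦🟩🟩🟩🟦
⬜⬛🟩🟩🟩⬜
⬛🟫🟩🔴🟫🟦
⬛⬛🟩🟫🟩🟩
🟫🟩🟦🟫🟫🟫

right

⬛⬛⬛⬛⬛⬛
🟦🟩🟩🟩🟦🟫
⬛🟩🟩🟩⬜🟩
🟫🟩🟩🔴🟦🟦
⬛🟩🟫🟩🟩⬜
🟩🟦🟫🟫🟫⬜

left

⬛⬛⬛⬛⬛⬛
🟩🟦🟩🟩🟩🟦
⬜⬛🟩🟩🟩⬜
⬛🟫🟩🔴🟫🟦
⬛⬛🟩🟫🟩🟩
🟫🟩🟦🟫🟫🟫

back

🟩🟦🟩🟩🟩🟦
⬜⬛🟩🟩🟩⬜
⬛🟫🟩🟩🟫🟦
⬛⬛🟩🔴🟩🟩
🟫🟩🟦🟫🟫🟫
❓🟩🟩🟫🟫🟫

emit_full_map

🟩🟦🟩🟩🟩🟦🟫❓
⬜⬛🟩🟩🟩⬜🟩🟩
⬛🟫🟩🟩🟫🟦🟦🟩
⬛⬛🟩🔴🟩🟩⬜⬛
🟫🟩🟦🟫🟫🟫⬜🟫
❓🟩🟩🟫🟫🟫🟩🟫
❓❓🟫🟫🟫🟫⬜⬜


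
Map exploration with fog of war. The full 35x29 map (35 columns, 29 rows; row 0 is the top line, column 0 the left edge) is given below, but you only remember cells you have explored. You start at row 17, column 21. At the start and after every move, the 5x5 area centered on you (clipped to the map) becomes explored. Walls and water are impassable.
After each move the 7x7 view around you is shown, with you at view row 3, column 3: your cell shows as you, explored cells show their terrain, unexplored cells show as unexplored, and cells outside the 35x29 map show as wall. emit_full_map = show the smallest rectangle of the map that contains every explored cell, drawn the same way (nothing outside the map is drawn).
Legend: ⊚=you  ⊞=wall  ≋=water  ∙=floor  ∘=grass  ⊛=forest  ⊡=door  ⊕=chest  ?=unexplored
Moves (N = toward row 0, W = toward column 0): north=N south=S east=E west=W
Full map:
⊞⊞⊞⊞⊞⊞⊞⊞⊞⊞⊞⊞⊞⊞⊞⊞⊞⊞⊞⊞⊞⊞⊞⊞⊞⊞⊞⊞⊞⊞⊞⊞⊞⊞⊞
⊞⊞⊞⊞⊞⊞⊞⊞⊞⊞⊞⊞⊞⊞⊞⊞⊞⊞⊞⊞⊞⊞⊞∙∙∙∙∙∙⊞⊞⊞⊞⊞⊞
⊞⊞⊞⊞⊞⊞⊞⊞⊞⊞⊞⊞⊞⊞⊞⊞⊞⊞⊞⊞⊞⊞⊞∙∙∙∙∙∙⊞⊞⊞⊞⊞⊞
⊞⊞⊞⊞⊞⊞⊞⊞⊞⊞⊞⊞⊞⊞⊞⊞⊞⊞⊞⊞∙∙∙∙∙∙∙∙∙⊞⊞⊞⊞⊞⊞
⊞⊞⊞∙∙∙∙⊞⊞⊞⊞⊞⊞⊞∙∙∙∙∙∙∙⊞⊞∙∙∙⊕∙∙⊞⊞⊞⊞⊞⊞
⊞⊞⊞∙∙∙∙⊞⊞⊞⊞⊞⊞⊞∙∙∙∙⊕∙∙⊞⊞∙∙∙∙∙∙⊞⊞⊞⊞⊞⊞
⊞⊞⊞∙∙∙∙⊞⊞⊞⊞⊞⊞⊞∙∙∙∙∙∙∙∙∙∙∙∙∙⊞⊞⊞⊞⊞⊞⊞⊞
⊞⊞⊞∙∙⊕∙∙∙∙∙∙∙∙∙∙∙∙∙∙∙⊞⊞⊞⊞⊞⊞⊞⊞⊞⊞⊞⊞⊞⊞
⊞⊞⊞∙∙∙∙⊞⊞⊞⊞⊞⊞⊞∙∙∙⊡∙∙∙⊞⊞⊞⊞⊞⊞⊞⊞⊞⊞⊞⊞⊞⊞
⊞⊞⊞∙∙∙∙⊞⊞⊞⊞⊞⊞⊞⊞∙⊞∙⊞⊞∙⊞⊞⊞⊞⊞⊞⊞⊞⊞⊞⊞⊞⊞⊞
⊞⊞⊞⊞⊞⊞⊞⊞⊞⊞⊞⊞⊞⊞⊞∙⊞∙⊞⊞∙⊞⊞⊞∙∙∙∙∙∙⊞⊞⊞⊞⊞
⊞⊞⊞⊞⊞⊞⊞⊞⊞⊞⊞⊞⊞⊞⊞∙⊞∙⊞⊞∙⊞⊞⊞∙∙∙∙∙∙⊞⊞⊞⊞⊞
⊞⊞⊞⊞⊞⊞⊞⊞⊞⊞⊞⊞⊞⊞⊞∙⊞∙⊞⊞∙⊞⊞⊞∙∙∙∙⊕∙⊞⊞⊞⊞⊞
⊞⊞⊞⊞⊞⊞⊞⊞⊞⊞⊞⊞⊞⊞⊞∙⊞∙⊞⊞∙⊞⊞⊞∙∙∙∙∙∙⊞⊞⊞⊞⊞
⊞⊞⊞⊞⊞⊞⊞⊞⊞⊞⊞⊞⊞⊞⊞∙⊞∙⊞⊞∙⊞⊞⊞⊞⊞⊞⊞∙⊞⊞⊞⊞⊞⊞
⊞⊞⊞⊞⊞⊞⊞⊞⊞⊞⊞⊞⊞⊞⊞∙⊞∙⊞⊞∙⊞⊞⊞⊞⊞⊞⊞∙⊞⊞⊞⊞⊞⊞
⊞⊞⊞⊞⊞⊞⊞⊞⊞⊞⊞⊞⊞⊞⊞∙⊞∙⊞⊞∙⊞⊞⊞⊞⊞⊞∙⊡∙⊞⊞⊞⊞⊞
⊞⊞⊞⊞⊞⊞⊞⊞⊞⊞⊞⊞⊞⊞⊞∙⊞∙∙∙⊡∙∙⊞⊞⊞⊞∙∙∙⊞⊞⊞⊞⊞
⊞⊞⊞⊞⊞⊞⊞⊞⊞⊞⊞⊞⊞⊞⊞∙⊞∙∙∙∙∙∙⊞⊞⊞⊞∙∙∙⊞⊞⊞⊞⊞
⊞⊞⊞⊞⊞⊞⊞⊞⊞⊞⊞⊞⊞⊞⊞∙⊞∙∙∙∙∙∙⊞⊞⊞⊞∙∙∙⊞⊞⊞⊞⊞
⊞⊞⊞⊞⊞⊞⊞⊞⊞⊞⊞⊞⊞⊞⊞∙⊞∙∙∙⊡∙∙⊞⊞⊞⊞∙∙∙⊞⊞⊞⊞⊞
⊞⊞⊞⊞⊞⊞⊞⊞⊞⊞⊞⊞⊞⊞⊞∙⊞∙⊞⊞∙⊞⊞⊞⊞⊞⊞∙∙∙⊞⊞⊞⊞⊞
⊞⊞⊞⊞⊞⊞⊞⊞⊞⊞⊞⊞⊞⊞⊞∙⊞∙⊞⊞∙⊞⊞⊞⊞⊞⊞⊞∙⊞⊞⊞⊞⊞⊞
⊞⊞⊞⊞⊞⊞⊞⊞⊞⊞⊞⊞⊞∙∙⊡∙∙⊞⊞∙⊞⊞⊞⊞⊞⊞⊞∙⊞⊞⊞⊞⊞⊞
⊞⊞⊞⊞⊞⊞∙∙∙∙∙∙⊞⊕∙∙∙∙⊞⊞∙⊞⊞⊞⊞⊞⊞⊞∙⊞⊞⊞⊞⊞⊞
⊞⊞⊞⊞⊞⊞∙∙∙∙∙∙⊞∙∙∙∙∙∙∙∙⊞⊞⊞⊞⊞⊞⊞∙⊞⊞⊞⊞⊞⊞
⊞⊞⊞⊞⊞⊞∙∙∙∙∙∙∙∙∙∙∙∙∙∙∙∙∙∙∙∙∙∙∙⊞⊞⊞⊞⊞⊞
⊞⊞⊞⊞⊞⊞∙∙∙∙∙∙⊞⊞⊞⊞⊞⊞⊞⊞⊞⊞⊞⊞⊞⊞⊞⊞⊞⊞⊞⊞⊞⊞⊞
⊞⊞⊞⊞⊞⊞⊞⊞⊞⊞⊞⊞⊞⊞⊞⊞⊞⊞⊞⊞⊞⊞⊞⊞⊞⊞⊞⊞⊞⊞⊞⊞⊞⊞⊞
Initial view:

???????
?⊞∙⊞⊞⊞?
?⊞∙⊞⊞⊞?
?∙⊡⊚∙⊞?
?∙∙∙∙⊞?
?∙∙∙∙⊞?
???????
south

?⊞∙⊞⊞⊞?
?⊞∙⊞⊞⊞?
?∙⊡∙∙⊞?
?∙∙⊚∙⊞?
?∙∙∙∙⊞?
?∙⊡∙∙⊞?
???????

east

⊞∙⊞⊞⊞??
⊞∙⊞⊞⊞⊞?
∙⊡∙∙⊞⊞?
∙∙∙⊚⊞⊞?
∙∙∙∙⊞⊞?
∙⊡∙∙⊞⊞?
???????

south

⊞∙⊞⊞⊞⊞?
∙⊡∙∙⊞⊞?
∙∙∙∙⊞⊞?
∙∙∙⊚⊞⊞?
∙⊡∙∙⊞⊞?
?∙⊞⊞⊞⊞?
???????

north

⊞∙⊞⊞⊞??
⊞∙⊞⊞⊞⊞?
∙⊡∙∙⊞⊞?
∙∙∙⊚⊞⊞?
∙∙∙∙⊞⊞?
∙⊡∙∙⊞⊞?
?∙⊞⊞⊞⊞?

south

⊞∙⊞⊞⊞⊞?
∙⊡∙∙⊞⊞?
∙∙∙∙⊞⊞?
∙∙∙⊚⊞⊞?
∙⊡∙∙⊞⊞?
?∙⊞⊞⊞⊞?
???????

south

∙⊡∙∙⊞⊞?
∙∙∙∙⊞⊞?
∙∙∙∙⊞⊞?
∙⊡∙⊚⊞⊞?
?∙⊞⊞⊞⊞?
?∙⊞⊞⊞⊞?
???????

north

⊞∙⊞⊞⊞⊞?
∙⊡∙∙⊞⊞?
∙∙∙∙⊞⊞?
∙∙∙⊚⊞⊞?
∙⊡∙∙⊞⊞?
?∙⊞⊞⊞⊞?
?∙⊞⊞⊞⊞?

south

∙⊡∙∙⊞⊞?
∙∙∙∙⊞⊞?
∙∙∙∙⊞⊞?
∙⊡∙⊚⊞⊞?
?∙⊞⊞⊞⊞?
?∙⊞⊞⊞⊞?
???????

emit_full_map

⊞∙⊞⊞⊞?
⊞∙⊞⊞⊞⊞
∙⊡∙∙⊞⊞
∙∙∙∙⊞⊞
∙∙∙∙⊞⊞
∙⊡∙⊚⊞⊞
?∙⊞⊞⊞⊞
?∙⊞⊞⊞⊞

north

⊞∙⊞⊞⊞⊞?
∙⊡∙∙⊞⊞?
∙∙∙∙⊞⊞?
∙∙∙⊚⊞⊞?
∙⊡∙∙⊞⊞?
?∙⊞⊞⊞⊞?
?∙⊞⊞⊞⊞?

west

?⊞∙⊞⊞⊞⊞
?∙⊡∙∙⊞⊞
?∙∙∙∙⊞⊞
?∙∙⊚∙⊞⊞
?∙⊡∙∙⊞⊞
?⊞∙⊞⊞⊞⊞
??∙⊞⊞⊞⊞

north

?⊞∙⊞⊞⊞?
?⊞∙⊞⊞⊞⊞
?∙⊡∙∙⊞⊞
?∙∙⊚∙⊞⊞
?∙∙∙∙⊞⊞
?∙⊡∙∙⊞⊞
?⊞∙⊞⊞⊞⊞

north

???????
?⊞∙⊞⊞⊞?
?⊞∙⊞⊞⊞⊞
?∙⊡⊚∙⊞⊞
?∙∙∙∙⊞⊞
?∙∙∙∙⊞⊞
?∙⊡∙∙⊞⊞

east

???????
⊞∙⊞⊞⊞⊞?
⊞∙⊞⊞⊞⊞?
∙⊡∙⊚⊞⊞?
∙∙∙∙⊞⊞?
∙∙∙∙⊞⊞?
∙⊡∙∙⊞⊞?

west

???????
?⊞∙⊞⊞⊞⊞
?⊞∙⊞⊞⊞⊞
?∙⊡⊚∙⊞⊞
?∙∙∙∙⊞⊞
?∙∙∙∙⊞⊞
?∙⊡∙∙⊞⊞

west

???????
?⊞⊞∙⊞⊞⊞
?⊞⊞∙⊞⊞⊞
?∙∙⊚∙∙⊞
?∙∙∙∙∙⊞
?∙∙∙∙∙⊞
??∙⊡∙∙⊞

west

???????
?∙⊞⊞∙⊞⊞
?∙⊞⊞∙⊞⊞
?∙∙⊚⊡∙∙
?∙∙∙∙∙∙
?∙∙∙∙∙∙
???∙⊡∙∙

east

???????
∙⊞⊞∙⊞⊞⊞
∙⊞⊞∙⊞⊞⊞
∙∙∙⊚∙∙⊞
∙∙∙∙∙∙⊞
∙∙∙∙∙∙⊞
??∙⊡∙∙⊞

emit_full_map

∙⊞⊞∙⊞⊞⊞⊞
∙⊞⊞∙⊞⊞⊞⊞
∙∙∙⊚∙∙⊞⊞
∙∙∙∙∙∙⊞⊞
∙∙∙∙∙∙⊞⊞
??∙⊡∙∙⊞⊞
??⊞∙⊞⊞⊞⊞
???∙⊞⊞⊞⊞

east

???????
⊞⊞∙⊞⊞⊞⊞
⊞⊞∙⊞⊞⊞⊞
∙∙⊡⊚∙⊞⊞
∙∙∙∙∙⊞⊞
∙∙∙∙∙⊞⊞
?∙⊡∙∙⊞⊞

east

???????
⊞∙⊞⊞⊞⊞?
⊞∙⊞⊞⊞⊞?
∙⊡∙⊚⊞⊞?
∙∙∙∙⊞⊞?
∙∙∙∙⊞⊞?
∙⊡∙∙⊞⊞?

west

???????
⊞⊞∙⊞⊞⊞⊞
⊞⊞∙⊞⊞⊞⊞
∙∙⊡⊚∙⊞⊞
∙∙∙∙∙⊞⊞
∙∙∙∙∙⊞⊞
?∙⊡∙∙⊞⊞


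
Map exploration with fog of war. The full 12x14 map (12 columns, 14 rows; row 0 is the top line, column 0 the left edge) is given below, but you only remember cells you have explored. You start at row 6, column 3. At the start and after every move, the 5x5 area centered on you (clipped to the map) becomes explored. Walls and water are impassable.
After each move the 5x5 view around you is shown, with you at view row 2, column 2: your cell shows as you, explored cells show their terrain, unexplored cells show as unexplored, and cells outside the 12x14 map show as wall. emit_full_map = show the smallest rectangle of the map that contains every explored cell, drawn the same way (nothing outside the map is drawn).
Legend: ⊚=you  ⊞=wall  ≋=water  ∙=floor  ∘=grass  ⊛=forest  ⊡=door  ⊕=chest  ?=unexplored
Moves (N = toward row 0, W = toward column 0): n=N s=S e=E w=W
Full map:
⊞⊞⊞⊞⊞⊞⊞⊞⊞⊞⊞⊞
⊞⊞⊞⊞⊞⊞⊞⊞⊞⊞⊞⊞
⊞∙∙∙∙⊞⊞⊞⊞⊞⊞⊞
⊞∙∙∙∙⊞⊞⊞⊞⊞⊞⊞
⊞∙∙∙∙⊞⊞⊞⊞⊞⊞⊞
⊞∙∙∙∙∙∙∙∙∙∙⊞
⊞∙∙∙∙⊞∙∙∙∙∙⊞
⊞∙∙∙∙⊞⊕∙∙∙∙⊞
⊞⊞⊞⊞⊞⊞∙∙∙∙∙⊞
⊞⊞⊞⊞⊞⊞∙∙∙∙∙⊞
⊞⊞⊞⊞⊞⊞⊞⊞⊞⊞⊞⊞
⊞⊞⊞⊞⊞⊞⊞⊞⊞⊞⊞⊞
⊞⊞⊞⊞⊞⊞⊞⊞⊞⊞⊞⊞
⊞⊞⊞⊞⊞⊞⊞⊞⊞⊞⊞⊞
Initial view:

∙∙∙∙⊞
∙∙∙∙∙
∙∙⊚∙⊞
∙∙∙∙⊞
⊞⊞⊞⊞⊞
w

⊞∙∙∙∙
⊞∙∙∙∙
⊞∙⊚∙∙
⊞∙∙∙∙
⊞⊞⊞⊞⊞

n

⊞∙∙∙∙
⊞∙∙∙∙
⊞∙⊚∙∙
⊞∙∙∙∙
⊞∙∙∙∙

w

⊞⊞∙∙∙
⊞⊞∙∙∙
⊞⊞⊚∙∙
⊞⊞∙∙∙
⊞⊞∙∙∙

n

⊞⊞∙∙∙
⊞⊞∙∙∙
⊞⊞⊚∙∙
⊞⊞∙∙∙
⊞⊞∙∙∙


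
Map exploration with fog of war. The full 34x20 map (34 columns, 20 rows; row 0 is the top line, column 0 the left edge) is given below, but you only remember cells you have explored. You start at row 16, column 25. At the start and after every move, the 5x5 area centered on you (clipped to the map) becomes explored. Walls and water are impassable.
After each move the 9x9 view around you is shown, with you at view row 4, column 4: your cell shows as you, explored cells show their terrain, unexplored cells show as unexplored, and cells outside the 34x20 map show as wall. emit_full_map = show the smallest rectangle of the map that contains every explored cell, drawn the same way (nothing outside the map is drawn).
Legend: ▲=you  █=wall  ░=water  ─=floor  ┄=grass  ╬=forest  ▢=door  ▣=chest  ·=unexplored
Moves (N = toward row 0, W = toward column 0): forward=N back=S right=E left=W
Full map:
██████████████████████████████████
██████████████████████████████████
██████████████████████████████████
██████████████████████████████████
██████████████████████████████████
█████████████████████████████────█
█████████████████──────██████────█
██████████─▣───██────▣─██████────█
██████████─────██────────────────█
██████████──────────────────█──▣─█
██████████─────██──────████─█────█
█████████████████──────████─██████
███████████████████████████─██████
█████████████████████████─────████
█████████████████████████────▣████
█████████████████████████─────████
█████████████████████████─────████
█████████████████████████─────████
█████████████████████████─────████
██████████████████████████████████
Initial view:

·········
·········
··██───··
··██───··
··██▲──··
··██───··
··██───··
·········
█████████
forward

·········
·········
··██───··
··██───··
··██▲──··
··██───··
··██───··
··██───··
·········

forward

·········
·········
··████─··
··██───··
··██▲──··
··██───··
··██───··
··██───··
··██───··

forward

·········
·········
··████─··
··████─··
··██▲──··
··██───··
··██───··
··██───··
··██───··

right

·········
·········
·████─█··
·████─█··
·██─▲──··
·██────··
·██────··
·██───···
·██───···

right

·········
·········
████─██··
████─██··
██──▲──··
██────▣··
██─────··
██───····
██───····

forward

·········
·········
··██─█─··
████─██··
████▲██··
██─────··
██────▣··
██─────··
██───····

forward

·········
·········
··───█─··
··██─█─··
████▲██··
████─██··
██─────··
██────▣··
██─────··

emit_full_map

··───█─
··██─█─
████▲██
████─██
██─────
██────▣
██─────
██───··
██───··
██───··

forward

·········
·········
··─────··
··───█─··
··██▲█─··
████─██··
████─██··
██─────··
██────▣··

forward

·········
·········
··████─··
··─────··
··──▲█─··
··██─█─··
████─██··
████─██··
██─────··

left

·········
·········
··█████─·
··──────·
··──▲─█─·
··███─█─·
·████─██·
·████─██·
·██─────·

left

·········
·········
··██████─
··───────
··──▲──█─
··████─█─
··████─██
··████─██
··██─────

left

·········
·········
··─██████
··───────
··──▲───█
··─████─█
··─████─█
···████─█
···██────

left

·········
·········
··▣─█████
··───────
··──▲────
··──████─
··──████─
····████─
····██───

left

·········
·········
··─▣─████
··───────
··──▲────
··───████
··───████
·····████
·····██──

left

·········
·········
··──▣─███
··───────
··──▲────
··────███
··────███
······███
······██─

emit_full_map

──▣─██████─
───────────
──▲──────█─
────████─█─
────████─██
····████─██
····██─────
····██────▣
····██─────
····██───··
····██───··
····██───··

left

·········
·········
··───▣─██
··───────
··──▲────
··─────██
··─────██
·······██
·······██

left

·········
·········
··────▣─█
··───────
··──▲────
··──────█
··──────█
········█
········█

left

·········
·········
··█────▣─
··█──────
··──▲────
··█──────
··█──────
·········
·········

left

·········
·········
··██────▣
··██─────
··──▲────
··██─────
··██─────
·········
·········

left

·········
·········
··─██────
··─██────
··──▲────
··─██────
··███────
·········
·········

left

·········
·········
··──██───
··──██───
··──▲────
··──██───
··████───
·········
·········

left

·········
·········
··───██──
··───██──
··──▲────
··───██──
··█████──
·········
·········

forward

·········
·········
··█████··
··───██──
··──▲██──
··───────
··───██──
··█████──
·········

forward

·········
·········
··█████··
··█████··
··──▲██──
··───██──
··───────
··───██──
··█████──

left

·········
·········
··██████·
··██████·
··▣─▲─██─
··────██─
··───────
···───██─
···█████─

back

·········
··██████·
··██████·
··▣───██─
··──▲─██─
··───────
··────██─
···█████─
·········

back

··██████·
··██████·
··▣───██─
··────██─
··──▲────
··────██─
··██████─
·········
·········

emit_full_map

██████·············
██████·············
▣───██────▣─██████─
────██─────────────
──▲──────────────█─
────██──────████─█─
██████──────████─██
············████─██
············██─────
············██────▣
············██─────
············██───··
············██───··
············██───··

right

·██████··
·██████··
·▣───██──
·────██──
·───▲────
·────██──
·██████──
·········
·········

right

██████···
██████···
▣───██───
────██───
────▲────
────██───
██████───
·········
·········

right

█████····
█████····
───██────
───██────
────▲────
───██────
█████────
·········
·········

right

████·····
████·····
──██────▣
──██─────
────▲────
──██─────
████─────
·········
·········

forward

·········
████·····
████───··
──██────▣
──██▲────
─────────
──██─────
████─────
·········

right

·········
███······
███────··
─██────▣─
─██─▲────
─────────
─██──────
███──────
·········

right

·········
██·······
██─────··
██────▣─█
██──▲────
─────────
██──────█
██──────█
········█

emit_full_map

██████·············
██████─────········
▣───██────▣─██████─
────██──▲──────────
─────────────────█─
────██──────████─█─
██████──────████─██
············████─██
············██─────
············██────▣
············██─────
············██───··
············██───··
············██───··


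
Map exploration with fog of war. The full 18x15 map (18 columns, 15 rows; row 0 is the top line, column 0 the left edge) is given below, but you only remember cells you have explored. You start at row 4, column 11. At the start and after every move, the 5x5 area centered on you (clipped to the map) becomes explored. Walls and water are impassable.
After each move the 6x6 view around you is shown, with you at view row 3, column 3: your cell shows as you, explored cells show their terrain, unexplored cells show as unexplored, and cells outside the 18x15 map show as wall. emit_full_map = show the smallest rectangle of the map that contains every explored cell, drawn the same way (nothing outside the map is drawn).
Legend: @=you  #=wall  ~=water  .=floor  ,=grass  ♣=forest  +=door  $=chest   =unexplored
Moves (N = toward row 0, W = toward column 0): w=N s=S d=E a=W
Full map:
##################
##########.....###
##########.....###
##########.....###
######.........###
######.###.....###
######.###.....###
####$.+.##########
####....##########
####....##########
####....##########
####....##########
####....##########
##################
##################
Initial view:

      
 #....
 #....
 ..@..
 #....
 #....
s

 #....
 #....
 .....
 #.@..
 #....
 #####

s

 #....
 .....
 #....
 #.@..
 #####
 #####

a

  #...
 .....
 ##...
 ##@..
 #####
 #####

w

  #...
 ##...
 .....
 ##@..
 ##...
 #####

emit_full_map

 #....
##....
......
##@...
##....
######
######

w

      
 ##...
 ##...
 ..@..
 ##...
 ##...

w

      
 ##...
 ##...
 ##@..
 .....
 ##...

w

######
 #####
 ##...
 ##@..
 ##...
 .....

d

######
######
##....
##.@..
##....
......

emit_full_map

######
##....
##.@..
##....
......
##....
##....
######
######

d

######
######
#.....
#..@..
#.....
......

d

######
######
.....#
...@.#
.....#
.....#

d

######
######
....##
...@##
....##
....##

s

######
....##
....##
...@##
....##
....##

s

....##
....##
....##
...@##
....##
....##

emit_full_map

#########
##.....##
##.....##
##.....##
......@##
##.....##
##.....##
######   
######   

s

....##
....##
....##
...@##
....##
######

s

....##
....##
....##
...@##
######
######

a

.....#
.....#
.....#
...@.#
######
######

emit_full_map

#########
##.....##
##.....##
##.....##
.......##
##.....##
##...@.##
#########
#########
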